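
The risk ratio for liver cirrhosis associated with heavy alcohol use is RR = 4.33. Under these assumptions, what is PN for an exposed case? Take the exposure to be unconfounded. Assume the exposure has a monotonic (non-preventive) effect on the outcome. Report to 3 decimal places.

PN ≈ 0.769

Under exogeneity and monotonicity, PN = (RR − 1) / RR = 1 − 1/RR.
PN = (4.33 − 1) / 4.33 = 3.33 / 4.33 ≈ 0.7691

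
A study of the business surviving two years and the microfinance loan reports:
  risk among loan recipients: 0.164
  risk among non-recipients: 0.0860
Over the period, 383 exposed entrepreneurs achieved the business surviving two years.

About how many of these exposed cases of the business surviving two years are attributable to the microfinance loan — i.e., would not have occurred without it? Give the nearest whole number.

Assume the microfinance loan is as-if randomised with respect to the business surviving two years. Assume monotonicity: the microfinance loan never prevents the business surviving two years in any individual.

about 182 cases

Let p₁ = 0.164, p₀ = 0.086.
PN = (p₁ − p₀)/p₁ = (0.164 − 0.086) / 0.164 ≈ 0.47561.
Attributable cases ≈ PN × (exposed cases) = 0.47561 × 383 ≈ 182.16.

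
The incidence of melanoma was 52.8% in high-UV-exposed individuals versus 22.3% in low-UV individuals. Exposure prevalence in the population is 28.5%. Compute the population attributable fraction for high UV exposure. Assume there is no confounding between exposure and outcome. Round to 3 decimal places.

PAF ≈ 0.280

p₁ = 0.528, p₀ = 0.223.
Overall risk P(Y=1) = π·p₁ + (1−π)·p₀ = 0.285×0.528 + 0.715×0.223 = 0.30993.
Under exogeneity, PAF = [P(Y=1) − p₀] / P(Y=1).
PAF = (0.30993 − 0.223) / 0.30993 ≈ 0.2805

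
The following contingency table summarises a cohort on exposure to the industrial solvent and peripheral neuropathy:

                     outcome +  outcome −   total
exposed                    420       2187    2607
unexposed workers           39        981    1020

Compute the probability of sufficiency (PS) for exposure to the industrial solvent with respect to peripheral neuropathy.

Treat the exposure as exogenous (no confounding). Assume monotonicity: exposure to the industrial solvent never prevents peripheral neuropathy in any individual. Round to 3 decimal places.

PS ≈ 0.128

p₁ = P(outcome | exposed) = 420/2607 = 0.1611
p₀ = P(outcome | unexposed) = 39/1020 = 0.038235
Under exogeneity and monotonicity, PS = (p₁ − p₀)/(1 − p₀).
PS = (0.1611 − 0.038235) / 0.96176 ≈ 0.1278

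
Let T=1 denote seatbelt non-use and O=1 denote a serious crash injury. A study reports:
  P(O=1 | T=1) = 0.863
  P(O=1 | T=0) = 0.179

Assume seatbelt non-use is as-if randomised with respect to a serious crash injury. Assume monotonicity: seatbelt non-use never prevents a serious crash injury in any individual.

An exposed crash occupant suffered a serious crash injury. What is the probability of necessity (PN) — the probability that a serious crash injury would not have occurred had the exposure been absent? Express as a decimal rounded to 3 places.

PN ≈ 0.793

Let p₁ = 0.863, p₀ = 0.179.
Under exogeneity and monotonicity, PN = (p₁ − p₀) / p₁.
PN = (0.863 − 0.179) / 0.863 = 0.684 / 0.863 ≈ 0.7926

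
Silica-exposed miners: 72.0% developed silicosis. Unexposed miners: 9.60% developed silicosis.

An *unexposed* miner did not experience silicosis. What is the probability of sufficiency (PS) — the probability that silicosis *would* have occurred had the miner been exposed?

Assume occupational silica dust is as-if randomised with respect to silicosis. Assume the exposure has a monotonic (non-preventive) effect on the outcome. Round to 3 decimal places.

PS ≈ 0.690

p₁ = 0.72, p₀ = 0.096.
Under exogeneity and monotonicity, PS = (p₁ − p₀) / (1 − p₀).
PS = (0.72 − 0.096) / (1 − 0.096) = 0.624 / 0.904 ≈ 0.6903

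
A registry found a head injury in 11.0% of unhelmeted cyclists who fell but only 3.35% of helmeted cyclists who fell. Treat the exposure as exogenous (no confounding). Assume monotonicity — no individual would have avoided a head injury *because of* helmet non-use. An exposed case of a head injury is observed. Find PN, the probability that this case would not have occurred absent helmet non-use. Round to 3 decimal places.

p₁ = 0.11, p₀ = 0.0335.
Under exogeneity and monotonicity, PN = (p₁ − p₀) / p₁.
PN = (0.11 − 0.0335) / 0.11 = 0.0765 / 0.11 ≈ 0.6955

PN ≈ 0.695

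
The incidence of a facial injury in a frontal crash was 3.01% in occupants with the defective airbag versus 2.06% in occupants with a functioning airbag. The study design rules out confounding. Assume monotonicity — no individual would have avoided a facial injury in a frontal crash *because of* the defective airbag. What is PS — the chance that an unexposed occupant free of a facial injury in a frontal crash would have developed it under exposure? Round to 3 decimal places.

PS ≈ 0.010

p₁ = 0.0301, p₀ = 0.0206.
Under exogeneity and monotonicity, PS = (p₁ − p₀) / (1 − p₀).
PS = (0.0301 − 0.0206) / (1 − 0.0206) = 0.0095 / 0.9794 ≈ 0.0097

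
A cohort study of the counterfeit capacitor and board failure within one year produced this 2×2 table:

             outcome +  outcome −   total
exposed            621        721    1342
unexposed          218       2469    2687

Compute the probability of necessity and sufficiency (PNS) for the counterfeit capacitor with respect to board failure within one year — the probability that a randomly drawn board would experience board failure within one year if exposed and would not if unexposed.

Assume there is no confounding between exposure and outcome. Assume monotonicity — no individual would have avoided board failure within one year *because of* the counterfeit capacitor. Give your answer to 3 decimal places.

p₁ = P(outcome | exposed) = 621/1342 = 0.46274
p₀ = P(outcome | unexposed) = 218/2687 = 0.081131
Under exogeneity and monotonicity, PNS = p₁ − p₀.
PNS = 0.46274 − 0.081131 = 0.38161

PNS ≈ 0.382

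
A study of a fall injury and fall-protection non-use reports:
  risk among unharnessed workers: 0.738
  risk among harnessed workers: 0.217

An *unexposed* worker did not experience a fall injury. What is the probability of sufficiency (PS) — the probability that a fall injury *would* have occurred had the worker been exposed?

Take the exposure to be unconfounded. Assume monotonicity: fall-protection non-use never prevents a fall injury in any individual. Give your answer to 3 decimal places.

PS ≈ 0.665

Let p₁ = 0.738, p₀ = 0.217.
Under exogeneity and monotonicity, PS = (p₁ − p₀) / (1 − p₀).
PS = (0.738 − 0.217) / (1 − 0.217) = 0.521 / 0.783 ≈ 0.6654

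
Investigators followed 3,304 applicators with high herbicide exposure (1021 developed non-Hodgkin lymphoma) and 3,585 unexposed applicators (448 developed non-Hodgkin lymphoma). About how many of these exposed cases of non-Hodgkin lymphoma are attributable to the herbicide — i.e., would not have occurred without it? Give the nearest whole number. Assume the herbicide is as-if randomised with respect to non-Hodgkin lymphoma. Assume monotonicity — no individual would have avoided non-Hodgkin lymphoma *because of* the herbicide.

about 608 cases

p₁ = P(outcome | exposed) = 1021/3304 = 0.30902
p₀ = P(outcome | unexposed) = 448/3585 = 0.12497
PN = (p₁ − p₀)/p₁ = (0.30902 − 0.12497) / 0.30902 ≈ 0.59561.
Attributable cases ≈ PN × (exposed cases) = 0.59561 × 1021 ≈ 608.12.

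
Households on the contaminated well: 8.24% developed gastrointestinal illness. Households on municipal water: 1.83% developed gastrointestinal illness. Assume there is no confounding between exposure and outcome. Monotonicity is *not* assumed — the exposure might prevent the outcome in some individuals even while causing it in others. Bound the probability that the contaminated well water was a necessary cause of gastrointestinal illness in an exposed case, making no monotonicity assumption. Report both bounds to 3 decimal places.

0.778 ≤ PN ≤ 1.000

p₁ = 0.0824, p₀ = 0.0183.
Under exogeneity alone the bounds on PN are max{0,(p₁−p₀)/p₁} ≤ PN ≤ min{1,(1−p₀)/p₁}.
  lower = (p₁ − p₀)/p₁ = 0.0641 / 0.0824 ≈ 0.7779
  upper = min{1, (1 − p₀)/p₁} = 0.9817 / 0.0824 ≈ 11.9138 → capped at 1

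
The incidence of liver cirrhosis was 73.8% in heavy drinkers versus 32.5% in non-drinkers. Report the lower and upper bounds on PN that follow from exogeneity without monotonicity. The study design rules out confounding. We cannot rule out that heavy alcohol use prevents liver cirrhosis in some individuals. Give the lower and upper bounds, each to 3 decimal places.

0.560 ≤ PN ≤ 0.915

p₁ = 0.738, p₀ = 0.325.
Under exogeneity alone the bounds on PN are max{0,(p₁−p₀)/p₁} ≤ PN ≤ min{1,(1−p₀)/p₁}.
  lower = (p₁ − p₀)/p₁ = 0.413 / 0.738 ≈ 0.5596
  upper = min{1, (1 − p₀)/p₁} = 0.675 / 0.738 ≈ 0.9146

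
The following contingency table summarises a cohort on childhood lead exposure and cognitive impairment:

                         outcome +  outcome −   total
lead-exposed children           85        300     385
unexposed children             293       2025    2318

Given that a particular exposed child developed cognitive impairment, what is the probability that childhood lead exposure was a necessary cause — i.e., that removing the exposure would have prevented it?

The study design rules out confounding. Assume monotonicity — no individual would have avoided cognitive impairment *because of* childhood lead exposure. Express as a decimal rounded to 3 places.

PN ≈ 0.427

p₁ = P(outcome | exposed) = 85/385 = 0.22078
p₀ = P(outcome | unexposed) = 293/2318 = 0.1264
Under exogeneity and monotonicity, PN = (p₁ − p₀) / p₁.
PN = (0.22078 − 0.1264) / 0.22078 = 0.094377 / 0.22078 ≈ 0.4275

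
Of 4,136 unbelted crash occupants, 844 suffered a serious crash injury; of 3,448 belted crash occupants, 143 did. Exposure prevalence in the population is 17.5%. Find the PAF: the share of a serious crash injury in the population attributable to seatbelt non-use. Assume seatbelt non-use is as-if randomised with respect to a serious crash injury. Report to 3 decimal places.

PAF ≈ 0.407

p₁ = P(outcome | exposed) = 844/4136 = 0.20406
p₀ = P(outcome | unexposed) = 143/3448 = 0.041473
Overall risk P(Y=1) = π·p₁ + (1−π)·p₀ = 0.175×0.20406 + 0.825×0.041473 = 0.069926.
Under exogeneity, PAF = [P(Y=1) − p₀] / P(Y=1).
PAF = (0.069926 − 0.041473) / 0.069926 ≈ 0.4069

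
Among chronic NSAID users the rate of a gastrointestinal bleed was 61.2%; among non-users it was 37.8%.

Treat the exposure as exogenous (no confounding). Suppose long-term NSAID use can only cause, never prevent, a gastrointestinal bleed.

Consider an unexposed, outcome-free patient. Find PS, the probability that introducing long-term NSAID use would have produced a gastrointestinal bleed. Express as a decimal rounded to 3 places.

PS ≈ 0.376

p₁ = 0.612, p₀ = 0.378.
Under exogeneity and monotonicity, PS = (p₁ − p₀) / (1 − p₀).
PS = (0.612 − 0.378) / (1 − 0.378) = 0.234 / 0.622 ≈ 0.3762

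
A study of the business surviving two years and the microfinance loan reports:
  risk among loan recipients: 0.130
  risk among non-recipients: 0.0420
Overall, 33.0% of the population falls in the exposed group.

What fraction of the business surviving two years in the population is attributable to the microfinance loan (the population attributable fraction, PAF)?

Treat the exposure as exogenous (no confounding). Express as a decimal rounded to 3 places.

Let p₁ = 0.13, p₀ = 0.042.
Overall risk P(Y=1) = π·p₁ + (1−π)·p₀ = 0.33×0.13 + 0.67×0.042 = 0.07104.
Under exogeneity, PAF = [P(Y=1) − p₀] / P(Y=1).
PAF = (0.07104 − 0.042) / 0.07104 ≈ 0.4088

PAF ≈ 0.409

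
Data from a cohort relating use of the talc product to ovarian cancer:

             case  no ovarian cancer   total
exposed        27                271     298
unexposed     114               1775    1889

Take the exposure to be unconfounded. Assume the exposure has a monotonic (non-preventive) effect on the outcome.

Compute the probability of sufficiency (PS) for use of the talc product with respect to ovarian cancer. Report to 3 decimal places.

p₁ = P(outcome | exposed) = 27/298 = 0.090604
p₀ = P(outcome | unexposed) = 114/1889 = 0.060349
Under exogeneity and monotonicity, PS = (p₁ − p₀) / (1 − p₀).
PS = (0.090604 − 0.060349) / (1 − 0.060349) = 0.030255 / 0.93965 ≈ 0.0322

PS ≈ 0.032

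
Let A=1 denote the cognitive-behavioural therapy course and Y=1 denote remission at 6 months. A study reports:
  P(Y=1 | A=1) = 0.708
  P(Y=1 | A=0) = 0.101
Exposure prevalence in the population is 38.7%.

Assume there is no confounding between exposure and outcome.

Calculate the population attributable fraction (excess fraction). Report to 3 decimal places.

PAF ≈ 0.699

Let p₁ = 0.708, p₀ = 0.101.
Overall risk P(Y=1) = π·p₁ + (1−π)·p₀ = 0.387×0.708 + 0.613×0.101 = 0.33591.
Under exogeneity, PAF = [P(Y=1) − p₀] / P(Y=1).
PAF = (0.33591 − 0.101) / 0.33591 ≈ 0.6993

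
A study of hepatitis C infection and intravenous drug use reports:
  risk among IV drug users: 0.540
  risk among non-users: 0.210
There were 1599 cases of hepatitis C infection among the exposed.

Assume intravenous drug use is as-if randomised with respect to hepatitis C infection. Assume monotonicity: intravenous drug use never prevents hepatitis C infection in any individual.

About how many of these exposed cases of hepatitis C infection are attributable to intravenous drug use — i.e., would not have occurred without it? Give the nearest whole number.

about 977 cases

Let p₁ = 0.54, p₀ = 0.21.
PN = (p₁ − p₀)/p₁ = (0.54 − 0.21) / 0.54 ≈ 0.61111.
Attributable cases ≈ PN × (exposed cases) = 0.61111 × 1599 ≈ 977.17.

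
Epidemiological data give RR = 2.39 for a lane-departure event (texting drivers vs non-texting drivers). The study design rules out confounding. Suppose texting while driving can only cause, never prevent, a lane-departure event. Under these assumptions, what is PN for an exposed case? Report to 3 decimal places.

Under exogeneity and monotonicity, PN = (RR − 1) / RR = 1 − 1/RR.
PN = (2.39 − 1) / 2.39 = 1.39 / 2.39 ≈ 0.5816

PN ≈ 0.582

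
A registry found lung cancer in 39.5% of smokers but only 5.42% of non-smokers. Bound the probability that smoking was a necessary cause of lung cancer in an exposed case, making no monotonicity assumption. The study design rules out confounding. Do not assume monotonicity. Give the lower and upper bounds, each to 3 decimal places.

0.863 ≤ PN ≤ 1.000

p₁ = 0.395, p₀ = 0.0542.
Under exogeneity alone the bounds on PN are max{0,(p₁−p₀)/p₁} ≤ PN ≤ min{1,(1−p₀)/p₁}.
  lower = (p₁ − p₀)/p₁ = 0.3408 / 0.395 ≈ 0.8628
  upper = min{1, (1 − p₀)/p₁} = 0.9458 / 0.395 ≈ 2.3944 → capped at 1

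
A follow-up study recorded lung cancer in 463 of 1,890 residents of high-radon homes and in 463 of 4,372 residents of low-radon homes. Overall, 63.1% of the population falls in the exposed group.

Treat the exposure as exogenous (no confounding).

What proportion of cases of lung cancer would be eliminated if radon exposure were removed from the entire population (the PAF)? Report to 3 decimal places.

PAF ≈ 0.453

p₁ = P(outcome | exposed) = 463/1890 = 0.24497
p₀ = P(outcome | unexposed) = 463/4372 = 0.1059
Overall risk P(Y=1) = π·p₁ + (1−π)·p₀ = 0.631×0.24497 + 0.369×0.1059 = 0.19366.
Under exogeneity, PAF = [P(Y=1) − p₀] / P(Y=1).
PAF = (0.19366 − 0.1059) / 0.19366 ≈ 0.4531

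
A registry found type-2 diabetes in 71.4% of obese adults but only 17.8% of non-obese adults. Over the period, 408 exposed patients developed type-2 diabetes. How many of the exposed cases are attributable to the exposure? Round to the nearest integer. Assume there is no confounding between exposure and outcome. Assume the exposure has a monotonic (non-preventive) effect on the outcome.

about 306 cases

p₁ = 0.714, p₀ = 0.178.
PN = (p₁ − p₀)/p₁ = (0.714 − 0.178) / 0.714 ≈ 0.75070.
Attributable cases ≈ PN × (exposed cases) = 0.75070 × 408 ≈ 306.29.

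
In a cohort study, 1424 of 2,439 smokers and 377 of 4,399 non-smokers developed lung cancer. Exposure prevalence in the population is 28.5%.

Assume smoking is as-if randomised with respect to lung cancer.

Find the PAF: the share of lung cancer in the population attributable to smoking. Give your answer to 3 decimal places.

p₁ = P(outcome | exposed) = 1424/2439 = 0.58385
p₀ = P(outcome | unexposed) = 377/4399 = 0.085701
Overall risk P(Y=1) = π·p₁ + (1−π)·p₀ = 0.285×0.58385 + 0.715×0.085701 = 0.22767.
Under exogeneity, PAF = [P(Y=1) − p₀] / P(Y=1).
PAF = (0.22767 − 0.085701) / 0.22767 ≈ 0.6236

PAF ≈ 0.624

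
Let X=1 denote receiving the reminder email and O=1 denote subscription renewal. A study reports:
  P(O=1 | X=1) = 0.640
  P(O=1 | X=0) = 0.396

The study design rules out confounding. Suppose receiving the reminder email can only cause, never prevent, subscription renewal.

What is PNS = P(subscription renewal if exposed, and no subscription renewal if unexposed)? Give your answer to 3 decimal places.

Let p₁ = 0.64, p₀ = 0.396.
Under exogeneity and monotonicity, PNS = p₁ − p₀.
PNS = 0.64 − 0.396 = 0.244

PNS ≈ 0.244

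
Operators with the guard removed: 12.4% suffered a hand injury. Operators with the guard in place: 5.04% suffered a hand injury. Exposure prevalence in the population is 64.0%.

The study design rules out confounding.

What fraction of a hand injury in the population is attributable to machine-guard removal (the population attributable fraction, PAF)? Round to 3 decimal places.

PAF ≈ 0.483

p₁ = 0.124, p₀ = 0.0504.
Overall risk P(Y=1) = π·p₁ + (1−π)·p₀ = 0.64×0.124 + 0.36×0.0504 = 0.097504.
Under exogeneity, PAF = [P(Y=1) − p₀] / P(Y=1).
PAF = (0.097504 − 0.0504) / 0.097504 ≈ 0.4831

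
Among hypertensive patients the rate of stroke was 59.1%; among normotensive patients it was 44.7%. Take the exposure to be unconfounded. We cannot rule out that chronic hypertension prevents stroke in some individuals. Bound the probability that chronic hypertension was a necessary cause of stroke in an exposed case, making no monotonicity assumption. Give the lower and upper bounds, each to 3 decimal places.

0.244 ≤ PN ≤ 0.936

p₁ = 0.591, p₀ = 0.447.
Under exogeneity alone the bounds on PN are max{0,(p₁−p₀)/p₁} ≤ PN ≤ min{1,(1−p₀)/p₁}.
  lower = (p₁ − p₀)/p₁ = 0.144 / 0.591 ≈ 0.2437
  upper = min{1, (1 − p₀)/p₁} = 0.553 / 0.591 ≈ 0.9357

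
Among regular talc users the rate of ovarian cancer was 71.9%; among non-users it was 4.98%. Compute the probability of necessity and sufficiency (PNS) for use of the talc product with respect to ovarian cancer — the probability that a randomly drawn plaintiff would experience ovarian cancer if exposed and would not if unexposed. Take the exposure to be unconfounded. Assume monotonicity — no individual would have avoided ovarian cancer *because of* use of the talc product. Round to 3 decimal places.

p₁ = 0.719, p₀ = 0.0498.
Under exogeneity and monotonicity, PNS = p₁ − p₀.
PNS = 0.719 − 0.0498 = 0.6692

PNS ≈ 0.669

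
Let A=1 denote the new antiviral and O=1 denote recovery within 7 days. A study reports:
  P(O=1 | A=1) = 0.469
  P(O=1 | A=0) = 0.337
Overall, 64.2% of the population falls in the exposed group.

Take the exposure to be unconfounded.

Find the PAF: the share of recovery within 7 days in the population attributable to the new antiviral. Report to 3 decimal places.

Let p₁ = 0.469, p₀ = 0.337.
Overall risk P(Y=1) = π·p₁ + (1−π)·p₀ = 0.642×0.469 + 0.358×0.337 = 0.42174.
Under exogeneity, PAF = [P(Y=1) − p₀] / P(Y=1).
PAF = (0.42174 − 0.337) / 0.42174 ≈ 0.2009

PAF ≈ 0.201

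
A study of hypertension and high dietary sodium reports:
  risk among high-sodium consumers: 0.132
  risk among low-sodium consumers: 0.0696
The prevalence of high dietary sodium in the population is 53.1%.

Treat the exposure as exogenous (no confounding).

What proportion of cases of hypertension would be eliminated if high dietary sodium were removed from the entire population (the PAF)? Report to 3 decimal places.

Let p₁ = 0.132, p₀ = 0.0696.
Overall risk P(Y=1) = π·p₁ + (1−π)·p₀ = 0.531×0.132 + 0.469×0.0696 = 0.10273.
Under exogeneity, PAF = [P(Y=1) − p₀] / P(Y=1).
PAF = (0.10273 − 0.0696) / 0.10273 ≈ 0.3225

PAF ≈ 0.323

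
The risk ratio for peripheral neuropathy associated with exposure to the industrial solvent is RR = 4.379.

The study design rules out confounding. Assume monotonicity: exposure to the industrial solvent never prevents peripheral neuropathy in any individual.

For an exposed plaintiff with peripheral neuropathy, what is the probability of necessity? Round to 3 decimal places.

PN ≈ 0.772

Under exogeneity and monotonicity, PN = (RR − 1) / RR = 1 − 1/RR.
PN = (4.379 − 1) / 4.379 = 3.379 / 4.379 ≈ 0.7716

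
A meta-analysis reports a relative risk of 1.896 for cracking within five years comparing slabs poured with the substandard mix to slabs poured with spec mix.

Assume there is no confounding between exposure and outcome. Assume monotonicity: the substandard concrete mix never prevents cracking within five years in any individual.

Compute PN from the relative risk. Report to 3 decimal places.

PN ≈ 0.473

Under exogeneity and monotonicity, PN = (RR − 1) / RR = 1 − 1/RR.
PN = (1.896 − 1) / 1.896 = 0.896 / 1.896 ≈ 0.4726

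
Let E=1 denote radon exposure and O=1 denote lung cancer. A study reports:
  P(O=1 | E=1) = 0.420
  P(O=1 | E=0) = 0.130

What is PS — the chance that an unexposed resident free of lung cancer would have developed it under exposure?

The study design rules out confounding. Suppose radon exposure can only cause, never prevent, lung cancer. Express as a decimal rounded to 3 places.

Let p₁ = 0.42, p₀ = 0.13.
Under exogeneity and monotonicity, PS = (p₁ − p₀) / (1 − p₀).
PS = (0.42 − 0.13) / (1 − 0.13) = 0.29 / 0.87 ≈ 0.3333

PS ≈ 0.333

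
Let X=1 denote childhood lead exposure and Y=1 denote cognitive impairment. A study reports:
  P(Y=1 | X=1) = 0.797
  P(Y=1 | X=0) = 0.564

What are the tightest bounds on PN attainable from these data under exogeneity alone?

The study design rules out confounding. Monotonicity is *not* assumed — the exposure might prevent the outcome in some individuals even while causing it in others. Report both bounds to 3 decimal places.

Let p₁ = 0.797, p₀ = 0.564.
Under exogeneity alone the bounds on PN are max{0,(p₁−p₀)/p₁} ≤ PN ≤ min{1,(1−p₀)/p₁}.
  lower = (p₁ − p₀)/p₁ = 0.233 / 0.797 ≈ 0.2923
  upper = min{1, (1 − p₀)/p₁} = 0.436 / 0.797 ≈ 0.5471

0.292 ≤ PN ≤ 0.547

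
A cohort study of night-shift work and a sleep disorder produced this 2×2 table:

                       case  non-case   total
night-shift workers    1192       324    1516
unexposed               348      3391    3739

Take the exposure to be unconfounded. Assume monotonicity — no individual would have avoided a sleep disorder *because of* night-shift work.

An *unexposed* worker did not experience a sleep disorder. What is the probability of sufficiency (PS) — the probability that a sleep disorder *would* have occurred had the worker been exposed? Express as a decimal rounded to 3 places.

p₁ = P(outcome | exposed) = 1192/1516 = 0.78628
p₀ = P(outcome | unexposed) = 348/3739 = 0.093073
Under exogeneity and monotonicity, PS = (p₁ − p₀) / (1 − p₀).
PS = (0.78628 − 0.093073) / (1 − 0.093073) = 0.69321 / 0.90693 ≈ 0.7643

PS ≈ 0.764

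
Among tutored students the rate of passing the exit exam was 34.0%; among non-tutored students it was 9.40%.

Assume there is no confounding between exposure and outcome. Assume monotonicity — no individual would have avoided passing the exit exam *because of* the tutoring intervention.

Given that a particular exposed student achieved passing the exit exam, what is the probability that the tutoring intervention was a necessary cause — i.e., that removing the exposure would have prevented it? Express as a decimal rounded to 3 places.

PN ≈ 0.724

p₁ = 0.34, p₀ = 0.094.
Under exogeneity and monotonicity, PN = (p₁ − p₀) / p₁.
PN = (0.34 − 0.094) / 0.34 = 0.246 / 0.34 ≈ 0.7235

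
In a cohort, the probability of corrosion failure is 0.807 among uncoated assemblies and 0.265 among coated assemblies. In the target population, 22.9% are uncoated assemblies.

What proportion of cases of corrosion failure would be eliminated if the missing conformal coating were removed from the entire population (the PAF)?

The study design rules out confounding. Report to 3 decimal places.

PAF ≈ 0.319

Let p₁ = 0.807, p₀ = 0.265.
Overall risk P(Y=1) = π·p₁ + (1−π)·p₀ = 0.229×0.807 + 0.771×0.265 = 0.38912.
Under exogeneity, PAF = [P(Y=1) − p₀] / P(Y=1).
PAF = (0.38912 − 0.265) / 0.38912 ≈ 0.3190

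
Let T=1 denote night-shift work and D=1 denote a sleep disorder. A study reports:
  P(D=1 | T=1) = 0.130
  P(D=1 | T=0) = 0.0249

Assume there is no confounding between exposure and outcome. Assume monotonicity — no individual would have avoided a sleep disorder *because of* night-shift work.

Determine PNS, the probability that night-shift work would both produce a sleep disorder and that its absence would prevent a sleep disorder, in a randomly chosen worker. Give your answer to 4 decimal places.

PNS ≈ 0.1051

Let p₁ = 0.13, p₀ = 0.0249.
Under exogeneity and monotonicity, PNS = p₁ − p₀.
PNS = 0.13 − 0.0249 = 0.1051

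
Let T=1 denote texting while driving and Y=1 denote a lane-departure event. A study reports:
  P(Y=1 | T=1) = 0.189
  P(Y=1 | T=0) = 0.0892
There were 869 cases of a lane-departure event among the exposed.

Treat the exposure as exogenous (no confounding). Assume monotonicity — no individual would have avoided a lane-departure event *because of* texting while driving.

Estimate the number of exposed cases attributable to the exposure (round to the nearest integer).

about 459 cases

Let p₁ = 0.189, p₀ = 0.0892.
PN = (p₁ − p₀)/p₁ = (0.189 − 0.0892) / 0.189 ≈ 0.52804.
Attributable cases ≈ PN × (exposed cases) = 0.52804 × 869 ≈ 458.87.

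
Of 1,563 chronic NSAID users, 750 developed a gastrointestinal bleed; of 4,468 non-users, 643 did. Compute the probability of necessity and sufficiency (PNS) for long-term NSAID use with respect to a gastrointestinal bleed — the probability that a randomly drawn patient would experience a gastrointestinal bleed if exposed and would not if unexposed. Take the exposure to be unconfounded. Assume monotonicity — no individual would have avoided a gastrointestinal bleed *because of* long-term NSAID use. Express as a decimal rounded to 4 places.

PNS ≈ 0.3359

p₁ = P(outcome | exposed) = 750/1563 = 0.47985
p₀ = P(outcome | unexposed) = 643/4468 = 0.14391
Under exogeneity and monotonicity, PNS = p₁ − p₀.
PNS = 0.47985 − 0.14391 = 0.33593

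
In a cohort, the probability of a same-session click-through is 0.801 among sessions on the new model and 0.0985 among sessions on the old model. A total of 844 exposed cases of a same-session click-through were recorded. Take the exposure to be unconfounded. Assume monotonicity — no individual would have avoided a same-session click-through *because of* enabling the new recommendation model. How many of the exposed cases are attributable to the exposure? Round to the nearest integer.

about 740 cases

Let p₁ = 0.801, p₀ = 0.0985.
PN = (p₁ − p₀)/p₁ = (0.801 − 0.0985) / 0.801 ≈ 0.87703.
Attributable cases ≈ PN × (exposed cases) = 0.87703 × 844 ≈ 740.21.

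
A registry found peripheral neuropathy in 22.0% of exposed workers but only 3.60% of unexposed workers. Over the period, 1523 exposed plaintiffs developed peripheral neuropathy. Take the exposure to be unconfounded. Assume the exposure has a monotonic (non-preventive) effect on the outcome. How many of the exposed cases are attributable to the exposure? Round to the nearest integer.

p₁ = 0.22, p₀ = 0.036.
PN = (p₁ − p₀)/p₁ = (0.22 − 0.036) / 0.22 ≈ 0.83636.
Attributable cases ≈ PN × (exposed cases) = 0.83636 × 1523 ≈ 1273.78.

about 1274 cases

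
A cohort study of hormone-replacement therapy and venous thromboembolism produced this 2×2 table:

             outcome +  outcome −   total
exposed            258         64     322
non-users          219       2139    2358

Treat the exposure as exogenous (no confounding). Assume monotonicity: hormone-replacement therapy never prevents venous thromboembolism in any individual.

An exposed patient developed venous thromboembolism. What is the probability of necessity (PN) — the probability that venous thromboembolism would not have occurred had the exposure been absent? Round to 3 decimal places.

PN ≈ 0.884

p₁ = P(outcome | exposed) = 258/322 = 0.80124
p₀ = P(outcome | unexposed) = 219/2358 = 0.092875
Under exogeneity and monotonicity, PN = (p₁ − p₀)/p₁.
PN = (0.80124 − 0.092875) / 0.80124 ≈ 0.8841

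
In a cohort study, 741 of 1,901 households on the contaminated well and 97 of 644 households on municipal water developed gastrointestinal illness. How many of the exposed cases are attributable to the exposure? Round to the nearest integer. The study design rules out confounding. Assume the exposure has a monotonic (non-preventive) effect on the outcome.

p₁ = P(outcome | exposed) = 741/1901 = 0.38979
p₀ = P(outcome | unexposed) = 97/644 = 0.15062
PN = (p₁ − p₀)/p₁ = (0.38979 − 0.15062) / 0.38979 ≈ 0.61359.
Attributable cases ≈ PN × (exposed cases) = 0.61359 × 741 ≈ 454.67.

about 455 cases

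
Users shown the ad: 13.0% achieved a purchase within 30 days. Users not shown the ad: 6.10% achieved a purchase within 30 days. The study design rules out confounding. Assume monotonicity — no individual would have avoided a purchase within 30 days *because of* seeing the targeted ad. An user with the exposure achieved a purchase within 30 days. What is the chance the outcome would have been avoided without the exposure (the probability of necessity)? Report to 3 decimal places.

PN ≈ 0.531

p₁ = 0.13, p₀ = 0.061.
Under exogeneity and monotonicity, PN = (p₁ − p₀) / p₁.
PN = (0.13 − 0.061) / 0.13 = 0.069 / 0.13 ≈ 0.5308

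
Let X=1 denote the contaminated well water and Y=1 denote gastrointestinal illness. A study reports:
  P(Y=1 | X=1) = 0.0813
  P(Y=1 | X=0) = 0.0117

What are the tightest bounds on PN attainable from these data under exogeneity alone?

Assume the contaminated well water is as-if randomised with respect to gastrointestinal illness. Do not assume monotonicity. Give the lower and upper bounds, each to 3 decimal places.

0.856 ≤ PN ≤ 1.000

Let p₁ = 0.0813, p₀ = 0.0117.
Under exogeneity alone the bounds on PN are max{0,(p₁−p₀)/p₁} ≤ PN ≤ min{1,(1−p₀)/p₁}.
  lower = (p₁ − p₀)/p₁ = 0.0696 / 0.0813 ≈ 0.8561
  upper = min{1, (1 − p₀)/p₁} = 0.9883 / 0.0813 ≈ 12.1562 → capped at 1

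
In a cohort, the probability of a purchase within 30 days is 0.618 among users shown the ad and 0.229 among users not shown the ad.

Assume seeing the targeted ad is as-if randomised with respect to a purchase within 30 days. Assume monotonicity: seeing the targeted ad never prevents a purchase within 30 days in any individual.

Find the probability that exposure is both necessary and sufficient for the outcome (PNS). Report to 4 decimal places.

PNS ≈ 0.3890

Let p₁ = 0.618, p₀ = 0.229.
Under exogeneity and monotonicity, PNS = p₁ − p₀.
PNS = 0.618 − 0.229 = 0.389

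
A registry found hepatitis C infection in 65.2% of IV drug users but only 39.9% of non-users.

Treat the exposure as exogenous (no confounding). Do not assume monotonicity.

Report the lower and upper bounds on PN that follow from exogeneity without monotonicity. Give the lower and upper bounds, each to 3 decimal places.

0.388 ≤ PN ≤ 0.922

p₁ = 0.652, p₀ = 0.399.
Under exogeneity alone the bounds on PN are max{0,(p₁−p₀)/p₁} ≤ PN ≤ min{1,(1−p₀)/p₁}.
  lower = (p₁ − p₀)/p₁ = 0.253 / 0.652 ≈ 0.3880
  upper = min{1, (1 − p₀)/p₁} = 0.601 / 0.652 ≈ 0.9218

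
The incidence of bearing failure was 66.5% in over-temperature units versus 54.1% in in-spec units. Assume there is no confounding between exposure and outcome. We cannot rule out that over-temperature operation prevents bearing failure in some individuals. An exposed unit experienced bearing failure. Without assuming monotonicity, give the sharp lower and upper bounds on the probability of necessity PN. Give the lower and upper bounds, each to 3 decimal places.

0.186 ≤ PN ≤ 0.690

p₁ = 0.665, p₀ = 0.541.
Under exogeneity alone the bounds on PN are max{0,(p₁−p₀)/p₁} ≤ PN ≤ min{1,(1−p₀)/p₁}.
  lower = (p₁ − p₀)/p₁ = 0.124 / 0.665 ≈ 0.1865
  upper = min{1, (1 − p₀)/p₁} = 0.459 / 0.665 ≈ 0.6902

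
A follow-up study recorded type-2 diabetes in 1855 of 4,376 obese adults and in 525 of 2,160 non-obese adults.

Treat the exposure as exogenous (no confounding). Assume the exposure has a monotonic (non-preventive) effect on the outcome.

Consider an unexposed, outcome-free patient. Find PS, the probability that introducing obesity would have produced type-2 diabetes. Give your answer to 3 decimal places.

p₁ = P(outcome | exposed) = 1855/4376 = 0.4239
p₀ = P(outcome | unexposed) = 525/2160 = 0.24306
Under exogeneity and monotonicity, PS = (p₁ − p₀) / (1 − p₀).
PS = (0.4239 − 0.24306) / (1 − 0.24306) = 0.18085 / 0.75694 ≈ 0.2389

PS ≈ 0.239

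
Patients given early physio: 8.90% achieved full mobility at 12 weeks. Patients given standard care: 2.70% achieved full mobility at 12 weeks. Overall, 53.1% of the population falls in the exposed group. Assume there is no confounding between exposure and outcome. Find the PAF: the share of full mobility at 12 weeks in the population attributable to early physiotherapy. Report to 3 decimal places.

p₁ = 0.089, p₀ = 0.027.
Overall risk P(Y=1) = π·p₁ + (1−π)·p₀ = 0.531×0.089 + 0.469×0.027 = 0.059922.
Under exogeneity, PAF = [P(Y=1) − p₀] / P(Y=1).
PAF = (0.059922 − 0.027) / 0.059922 ≈ 0.5494

PAF ≈ 0.549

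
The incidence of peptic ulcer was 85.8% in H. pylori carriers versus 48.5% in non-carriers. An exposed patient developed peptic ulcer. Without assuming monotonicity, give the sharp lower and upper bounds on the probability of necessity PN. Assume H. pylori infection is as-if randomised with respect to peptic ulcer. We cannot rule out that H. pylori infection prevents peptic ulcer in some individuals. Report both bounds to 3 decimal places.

p₁ = 0.858, p₀ = 0.485.
Under exogeneity alone the bounds on PN are max{0,(p₁−p₀)/p₁} ≤ PN ≤ min{1,(1−p₀)/p₁}.
  lower = (p₁ − p₀)/p₁ = 0.373 / 0.858 ≈ 0.4347
  upper = min{1, (1 − p₀)/p₁} = 0.515 / 0.858 ≈ 0.6002

0.435 ≤ PN ≤ 0.600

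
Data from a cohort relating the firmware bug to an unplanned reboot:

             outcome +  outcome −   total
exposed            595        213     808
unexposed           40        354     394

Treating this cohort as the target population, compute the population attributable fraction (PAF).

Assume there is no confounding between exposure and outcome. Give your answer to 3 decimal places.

p₁ = P(outcome | exposed) = 595/808 = 0.73639
p₀ = P(outcome | unexposed) = 40/394 = 0.10152
Exposure prevalence π = 808/1202 = 0.67221; overall risk P(Y=1) = 0.52829.
Under exogeneity, PAF = [P(Y=1) − p₀]/P(Y=1).
PAF = (0.52829 − 0.10152) / 0.52829 ≈ 0.8078

PAF ≈ 0.808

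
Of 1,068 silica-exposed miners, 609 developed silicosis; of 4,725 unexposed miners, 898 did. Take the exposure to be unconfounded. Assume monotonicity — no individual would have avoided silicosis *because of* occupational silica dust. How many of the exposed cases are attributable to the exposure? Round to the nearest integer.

p₁ = P(outcome | exposed) = 609/1068 = 0.57022
p₀ = P(outcome | unexposed) = 898/4725 = 0.19005
PN = (p₁ − p₀)/p₁ = (0.57022 − 0.19005) / 0.57022 ≈ 0.66671.
Attributable cases ≈ PN × (exposed cases) = 0.66671 × 609 ≈ 406.02.

about 406 cases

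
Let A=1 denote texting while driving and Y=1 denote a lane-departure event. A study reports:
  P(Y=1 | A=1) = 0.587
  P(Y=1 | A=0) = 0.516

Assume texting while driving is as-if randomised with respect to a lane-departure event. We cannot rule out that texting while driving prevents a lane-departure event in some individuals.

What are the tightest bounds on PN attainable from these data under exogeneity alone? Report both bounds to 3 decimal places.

0.121 ≤ PN ≤ 0.825

Let p₁ = 0.587, p₀ = 0.516.
Under exogeneity alone the bounds on PN are max{0,(p₁−p₀)/p₁} ≤ PN ≤ min{1,(1−p₀)/p₁}.
  lower = (p₁ − p₀)/p₁ = 0.071 / 0.587 ≈ 0.1210
  upper = min{1, (1 − p₀)/p₁} = 0.484 / 0.587 ≈ 0.8245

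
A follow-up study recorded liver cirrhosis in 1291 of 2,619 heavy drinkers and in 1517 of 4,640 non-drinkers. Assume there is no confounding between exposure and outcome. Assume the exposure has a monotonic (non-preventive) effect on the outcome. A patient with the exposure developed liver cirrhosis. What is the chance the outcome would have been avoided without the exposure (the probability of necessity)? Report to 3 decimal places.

PN ≈ 0.337

p₁ = P(outcome | exposed) = 1291/2619 = 0.49294
p₀ = P(outcome | unexposed) = 1517/4640 = 0.32694
Under exogeneity and monotonicity, PN = (p₁ − p₀) / p₁.
PN = (0.49294 − 0.32694) / 0.49294 = 0.166 / 0.49294 ≈ 0.3368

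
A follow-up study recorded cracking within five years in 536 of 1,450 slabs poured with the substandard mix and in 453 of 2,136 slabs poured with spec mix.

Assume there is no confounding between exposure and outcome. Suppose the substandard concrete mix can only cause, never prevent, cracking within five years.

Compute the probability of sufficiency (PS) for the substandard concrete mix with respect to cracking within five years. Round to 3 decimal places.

PS ≈ 0.200

p₁ = P(outcome | exposed) = 536/1450 = 0.36966
p₀ = P(outcome | unexposed) = 453/2136 = 0.21208
Under exogeneity and monotonicity, PS = (p₁ − p₀) / (1 − p₀).
PS = (0.36966 − 0.21208) / (1 − 0.21208) = 0.15758 / 0.78792 ≈ 0.2000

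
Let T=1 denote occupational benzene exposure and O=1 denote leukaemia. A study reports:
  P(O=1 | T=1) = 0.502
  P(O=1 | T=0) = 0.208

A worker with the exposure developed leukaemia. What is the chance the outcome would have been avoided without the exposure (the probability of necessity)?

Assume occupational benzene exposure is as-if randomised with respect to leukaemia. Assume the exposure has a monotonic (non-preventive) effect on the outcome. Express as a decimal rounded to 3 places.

Let p₁ = 0.502, p₀ = 0.208.
Under exogeneity and monotonicity, PN = (p₁ − p₀) / p₁.
PN = (0.502 − 0.208) / 0.502 = 0.294 / 0.502 ≈ 0.5857

PN ≈ 0.586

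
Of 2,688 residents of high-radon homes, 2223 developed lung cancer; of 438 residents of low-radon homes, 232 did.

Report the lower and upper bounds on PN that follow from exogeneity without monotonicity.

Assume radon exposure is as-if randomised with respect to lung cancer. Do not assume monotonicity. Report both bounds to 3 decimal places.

p₁ = P(outcome | exposed) = 2223/2688 = 0.82701
p₀ = P(outcome | unexposed) = 232/438 = 0.52968
Under exogeneity alone the bounds on PN are max{0,(p₁−p₀)/p₁} ≤ PN ≤ min{1,(1−p₀)/p₁}.
  lower = (p₁ − p₀)/p₁ = 0.29733 / 0.82701 ≈ 0.3595
  upper = min{1, (1 − p₀)/p₁} = 0.47032 / 0.82701 ≈ 0.5687

0.360 ≤ PN ≤ 0.569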